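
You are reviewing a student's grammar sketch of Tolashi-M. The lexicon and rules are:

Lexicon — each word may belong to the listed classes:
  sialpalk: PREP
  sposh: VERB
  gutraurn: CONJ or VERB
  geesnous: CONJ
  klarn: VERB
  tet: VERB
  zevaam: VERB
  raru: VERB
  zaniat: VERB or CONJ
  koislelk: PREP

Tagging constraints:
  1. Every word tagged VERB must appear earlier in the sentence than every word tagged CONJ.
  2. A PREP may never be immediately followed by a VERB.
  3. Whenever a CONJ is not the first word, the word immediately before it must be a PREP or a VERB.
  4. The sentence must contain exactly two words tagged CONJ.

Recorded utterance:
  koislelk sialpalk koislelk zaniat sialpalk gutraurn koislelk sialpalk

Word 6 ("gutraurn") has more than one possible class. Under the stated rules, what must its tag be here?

Candidates per position — 1:koislelk {PREP}; 2:sialpalk {PREP}; 3:koislelk {PREP}; 4:zaniat {VERB,CONJ}; 5:sialpalk {PREP}; 6:gutraurn {CONJ,VERB}; 7:koislelk {PREP}; 8:sialpalk {PREP}.
At position 4, choosing VERB makes rule 2 impossible to satisfy; hence CONJ.
At position 6, choosing VERB makes rule 1 impossible to satisfy; hence CONJ.
So the tagging must be: PREP PREP PREP CONJ PREP CONJ PREP PREP.
Checking: rule 1 satisfied; rule 2 satisfied; rule 3 satisfied; rule 4 satisfied.

CONJ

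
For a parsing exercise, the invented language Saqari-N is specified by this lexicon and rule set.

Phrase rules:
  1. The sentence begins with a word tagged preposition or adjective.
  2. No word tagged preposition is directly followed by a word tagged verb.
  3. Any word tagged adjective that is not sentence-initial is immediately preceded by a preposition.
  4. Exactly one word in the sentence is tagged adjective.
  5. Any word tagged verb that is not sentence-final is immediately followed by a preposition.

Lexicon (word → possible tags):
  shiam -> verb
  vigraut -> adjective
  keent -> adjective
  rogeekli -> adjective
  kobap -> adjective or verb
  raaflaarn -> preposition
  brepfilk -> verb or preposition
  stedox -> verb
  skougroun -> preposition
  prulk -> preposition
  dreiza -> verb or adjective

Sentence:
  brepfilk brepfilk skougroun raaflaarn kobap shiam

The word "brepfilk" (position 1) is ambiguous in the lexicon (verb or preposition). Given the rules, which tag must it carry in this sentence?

Candidates per position — 1:brepfilk {verb,preposition}; 2:brepfilk {verb,preposition}; 3:skougroun {preposition}; 4:raaflaarn {preposition}; 5:kobap {adjective,verb}; 6:shiam {verb}.
Position 1: tagging it verb would leave rule 1 unsatisfiable, so it must be preposition.
Position 2: tagging it verb would leave rule 2 unsatisfiable, so it must be preposition.
Position 5: tagging it verb would leave rule 2 unsatisfiable, so it must be adjective.
The unique satisfying tagging is: preposition preposition preposition preposition adjective verb.
Verifying each rule — rule 1 ✓; rule 2 ✓; rule 3 ✓; rule 4 ✓; rule 5 ✓.

preposition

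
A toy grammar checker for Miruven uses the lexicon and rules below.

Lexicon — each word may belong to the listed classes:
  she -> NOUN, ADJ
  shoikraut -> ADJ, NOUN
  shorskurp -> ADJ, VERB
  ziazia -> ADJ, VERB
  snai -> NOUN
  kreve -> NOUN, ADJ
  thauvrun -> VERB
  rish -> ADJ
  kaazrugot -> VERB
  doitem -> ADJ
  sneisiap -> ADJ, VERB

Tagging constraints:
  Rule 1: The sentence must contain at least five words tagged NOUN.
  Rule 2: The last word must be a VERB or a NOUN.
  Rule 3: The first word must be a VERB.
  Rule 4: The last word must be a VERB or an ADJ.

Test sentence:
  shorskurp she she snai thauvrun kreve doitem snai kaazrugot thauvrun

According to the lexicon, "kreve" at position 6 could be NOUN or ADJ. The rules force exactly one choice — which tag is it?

Candidates per position — 1:shorskurp {ADJ,VERB}; 2:she {NOUN,ADJ}; 3:she {NOUN,ADJ}; 4:snai {NOUN}; 5:thauvrun {VERB}; 6:kreve {NOUN,ADJ}; 7:doitem {ADJ}; 8:snai {NOUN}; 9:kaazrugot {VERB}; 10:thauvrun {VERB}.
Position 1: ADJ is ruled out by rule 3; that leaves VERB.
Position 2: ADJ is ruled out by rule 1; that leaves NOUN.
Position 3: ADJ is ruled out by rule 1; that leaves NOUN.
Position 6: ADJ is ruled out by rule 1; that leaves NOUN.
That leaves exactly one tagging: VERB NOUN NOUN NOUN VERB NOUN ADJ NOUN VERB VERB.
Rule-by-rule: rule 1 ok; rule 2 ok; rule 3 ok; rule 4 ok.

NOUN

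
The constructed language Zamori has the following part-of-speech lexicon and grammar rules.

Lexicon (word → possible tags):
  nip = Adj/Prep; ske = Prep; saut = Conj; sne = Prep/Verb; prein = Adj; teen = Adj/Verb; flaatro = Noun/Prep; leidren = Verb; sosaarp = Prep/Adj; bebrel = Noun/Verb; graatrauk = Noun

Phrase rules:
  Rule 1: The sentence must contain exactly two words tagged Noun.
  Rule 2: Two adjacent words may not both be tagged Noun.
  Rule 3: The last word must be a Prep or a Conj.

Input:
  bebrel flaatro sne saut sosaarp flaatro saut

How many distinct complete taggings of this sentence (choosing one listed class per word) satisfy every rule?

Candidates per position — 1:bebrel {Noun,Verb}; 2:flaatro {Noun,Prep}; 3:sne {Prep,Verb}; 4:saut {Conj}; 5:sosaarp {Prep,Adj}; 6:flaatro {Noun,Prep}; 7:saut {Conj}.
There are 32 candidate sequences in total.
Checking each against the rules leaves 8 sequences.
Count = 8.

8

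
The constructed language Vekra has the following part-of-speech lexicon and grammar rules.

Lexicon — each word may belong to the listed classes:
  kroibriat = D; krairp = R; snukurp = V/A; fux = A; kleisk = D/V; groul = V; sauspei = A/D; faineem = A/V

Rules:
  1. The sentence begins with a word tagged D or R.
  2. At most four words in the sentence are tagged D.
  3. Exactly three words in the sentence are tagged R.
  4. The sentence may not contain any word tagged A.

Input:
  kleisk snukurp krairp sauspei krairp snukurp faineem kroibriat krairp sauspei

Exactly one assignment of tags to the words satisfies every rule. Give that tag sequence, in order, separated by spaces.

D V R D R V V D R D

Candidates per position — 1:kleisk {D,V}; 2:snukurp {V,A}; 3:krairp {R}; 4:sauspei {A,D}; 5:krairp {R}; 6:snukurp {V,A}; 7:faineem {A,V}; 8:kroibriat {D}; 9:krairp {R}; 10:sauspei {A,D}.
If word 1 were V, no tagging could satisfy rule 1; so word 1 is D.
If word 2 were A, no tagging could satisfy rule 4; so word 2 is V.
If word 4 were A, no tagging could satisfy rule 4; so word 4 is D.
If word 6 were A, no tagging could satisfy rule 4; so word 6 is V.
If word 7 were A, no tagging could satisfy rule 4; so word 7 is V.
If word 10 were A, no tagging could satisfy rule 4; so word 10 is D.
The only consistent sequence is: D V R D R V V D R D.
Verifying each rule — rule 1 satisfied; rule 2 satisfied; rule 3 satisfied; rule 4 satisfied.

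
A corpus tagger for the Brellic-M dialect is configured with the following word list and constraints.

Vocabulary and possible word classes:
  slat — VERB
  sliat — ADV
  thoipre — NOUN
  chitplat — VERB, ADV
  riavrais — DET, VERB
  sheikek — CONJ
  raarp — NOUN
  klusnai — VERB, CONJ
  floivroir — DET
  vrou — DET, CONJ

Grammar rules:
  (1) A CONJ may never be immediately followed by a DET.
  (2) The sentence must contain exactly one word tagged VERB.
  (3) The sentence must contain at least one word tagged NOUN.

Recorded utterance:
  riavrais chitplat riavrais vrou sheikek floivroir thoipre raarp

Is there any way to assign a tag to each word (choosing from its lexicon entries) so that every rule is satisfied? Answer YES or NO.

NO

Candidates per position — 1:riavrais {DET,VERB}; 2:chitplat {VERB,ADV}; 3:riavrais {DET,VERB}; 4:vrou {DET,CONJ}; 5:sheikek {CONJ}; 6:floivroir {DET}; 7:thoipre {NOUN}; 8:raarp {NOUN}.
Rule 1 cannot be satisfied by any choice of tags from the lexicon.
So there is no consistent tagging.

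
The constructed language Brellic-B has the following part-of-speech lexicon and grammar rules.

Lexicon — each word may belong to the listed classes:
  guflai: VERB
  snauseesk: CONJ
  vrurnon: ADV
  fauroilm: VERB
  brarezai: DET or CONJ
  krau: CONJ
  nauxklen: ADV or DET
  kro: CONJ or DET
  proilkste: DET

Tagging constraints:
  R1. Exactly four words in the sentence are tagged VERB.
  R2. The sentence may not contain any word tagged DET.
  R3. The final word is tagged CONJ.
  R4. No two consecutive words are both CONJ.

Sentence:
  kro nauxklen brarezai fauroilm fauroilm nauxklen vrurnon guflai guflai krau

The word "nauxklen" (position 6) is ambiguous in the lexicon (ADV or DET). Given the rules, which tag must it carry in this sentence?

ADV

Candidates per position — 1:kro {CONJ,DET}; 2:nauxklen {ADV,DET}; 3:brarezai {DET,CONJ}; 4:fauroilm {VERB}; 5:fauroilm {VERB}; 6:nauxklen {ADV,DET}; 7:vrurnon {ADV}; 8:guflai {VERB}; 9:guflai {VERB}; 10:krau {CONJ}.
At position 1, choosing DET makes rule 2 impossible to satisfy; hence CONJ.
At position 2, choosing DET makes rule 2 impossible to satisfy; hence ADV.
At position 3, choosing DET makes rule 2 impossible to satisfy; hence CONJ.
At position 6, choosing DET makes rule 2 impossible to satisfy; hence ADV.
The only consistent sequence is: CONJ ADV CONJ VERB VERB ADV ADV VERB VERB CONJ.
Checking: rule 1 satisfied; rule 2 satisfied; rule 3 satisfied; rule 4 satisfied.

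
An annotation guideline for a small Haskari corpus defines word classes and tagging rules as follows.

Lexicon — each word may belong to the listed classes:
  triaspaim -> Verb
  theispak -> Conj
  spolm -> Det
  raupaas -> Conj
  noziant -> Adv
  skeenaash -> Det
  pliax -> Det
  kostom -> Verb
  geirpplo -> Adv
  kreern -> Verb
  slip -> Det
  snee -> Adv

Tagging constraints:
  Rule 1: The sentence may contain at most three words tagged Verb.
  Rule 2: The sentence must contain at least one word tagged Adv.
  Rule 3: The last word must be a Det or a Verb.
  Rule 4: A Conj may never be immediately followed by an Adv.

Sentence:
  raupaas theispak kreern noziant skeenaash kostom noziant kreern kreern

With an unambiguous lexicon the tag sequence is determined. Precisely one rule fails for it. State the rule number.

1

Fixed tagging: Conj Conj Verb Adv Det Verb Adv Verb Verb.
Applying the rules: R1 fails, R2 ok, R3 ok, R4 ok.
Only rule 1 fails.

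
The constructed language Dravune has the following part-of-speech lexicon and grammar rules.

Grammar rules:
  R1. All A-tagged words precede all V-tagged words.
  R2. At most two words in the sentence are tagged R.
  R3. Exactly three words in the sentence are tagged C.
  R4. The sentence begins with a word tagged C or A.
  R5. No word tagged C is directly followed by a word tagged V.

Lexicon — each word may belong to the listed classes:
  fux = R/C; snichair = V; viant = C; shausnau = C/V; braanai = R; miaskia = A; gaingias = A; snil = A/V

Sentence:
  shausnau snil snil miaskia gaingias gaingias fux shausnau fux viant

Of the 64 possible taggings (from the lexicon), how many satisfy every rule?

Candidates per position — 1:shausnau {C,V}; 2:snil {A,V}; 3:snil {A,V}; 4:miaskia {A}; 5:gaingias {A}; 6:gaingias {A}; 7:fux {R,C}; 8:shausnau {C,V}; 9:fux {R,C}; 10:viant {C}.
There are 64 candidate sequences in total.
The sequences that satisfy every rule: C A A A A A R C R C; C A A A A A R V C C.
Count = 2.

2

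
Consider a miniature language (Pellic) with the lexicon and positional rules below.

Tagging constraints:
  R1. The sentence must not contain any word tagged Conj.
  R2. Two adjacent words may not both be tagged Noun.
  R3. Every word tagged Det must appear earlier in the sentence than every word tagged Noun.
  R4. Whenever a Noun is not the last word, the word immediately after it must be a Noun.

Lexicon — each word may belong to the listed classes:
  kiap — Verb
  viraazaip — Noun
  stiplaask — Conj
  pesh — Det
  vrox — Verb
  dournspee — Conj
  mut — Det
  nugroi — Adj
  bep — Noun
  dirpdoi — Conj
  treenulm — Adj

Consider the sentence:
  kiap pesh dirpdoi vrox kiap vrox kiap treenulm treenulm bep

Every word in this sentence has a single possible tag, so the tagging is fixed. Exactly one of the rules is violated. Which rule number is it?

Fixed tagging: Verb Det Conj Verb Verb Verb Verb Adj Adj Noun.
Applying the rules: R1 ✗, R2 ✓, R3 ✓, R4 ✓.
Only rule 1 fails.

1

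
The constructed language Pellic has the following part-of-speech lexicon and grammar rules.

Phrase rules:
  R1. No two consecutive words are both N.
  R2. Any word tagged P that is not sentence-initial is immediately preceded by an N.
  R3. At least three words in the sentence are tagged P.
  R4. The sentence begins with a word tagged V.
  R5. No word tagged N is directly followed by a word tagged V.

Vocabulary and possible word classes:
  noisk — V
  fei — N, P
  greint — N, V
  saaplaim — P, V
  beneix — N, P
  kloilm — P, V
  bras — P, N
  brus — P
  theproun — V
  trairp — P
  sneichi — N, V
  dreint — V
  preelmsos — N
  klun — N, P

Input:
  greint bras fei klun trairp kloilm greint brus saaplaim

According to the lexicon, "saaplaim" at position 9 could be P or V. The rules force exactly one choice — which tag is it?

Candidates per position — 1:greint {N,V}; 2:bras {P,N}; 3:fei {N,P}; 4:klun {N,P}; 5:trairp {P}; 6:kloilm {P,V}; 7:greint {N,V}; 8:brus {P}; 9:saaplaim {P,V}.
Word 1 cannot be N — rule 4 would then fail for every completion. It is V.
Word 2 cannot be P — rule 2 would then fail for every completion. It is N.
Word 3 cannot be N — rule 1 would then fail for every completion. It is P.
Word 4 cannot be P — rule 2 would then fail for every completion. It is N.
Word 6 cannot be P — rule 2 would then fail for every completion. It is V.
Word 7 cannot be V — rule 2 would then fail for every completion. It is N.
Word 9 cannot be P — rule 2 would then fail for every completion. It is V.
The only consistent sequence is: V N P N P V N P V.
Verifying each rule — rule 1 ✓; rule 2 ✓; rule 3 ✓; rule 4 ✓; rule 5 ✓.

V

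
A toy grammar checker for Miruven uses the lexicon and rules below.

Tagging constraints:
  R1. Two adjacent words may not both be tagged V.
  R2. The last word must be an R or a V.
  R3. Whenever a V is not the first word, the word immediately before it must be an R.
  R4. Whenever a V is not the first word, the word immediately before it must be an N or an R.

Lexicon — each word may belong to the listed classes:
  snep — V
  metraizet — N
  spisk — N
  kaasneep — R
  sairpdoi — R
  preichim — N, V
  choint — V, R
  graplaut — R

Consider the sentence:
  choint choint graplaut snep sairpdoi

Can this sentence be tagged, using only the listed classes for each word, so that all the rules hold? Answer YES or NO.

Candidates per position — 1:choint {V,R}; 2:choint {V,R}; 3:graplaut {R}; 4:snep {V}; 5:sairpdoi {R}.
One satisfying assignment: R V R V R.
Check: rule 1 ok; rule 2 ok; rule 3 ok; rule 4 ok.

YES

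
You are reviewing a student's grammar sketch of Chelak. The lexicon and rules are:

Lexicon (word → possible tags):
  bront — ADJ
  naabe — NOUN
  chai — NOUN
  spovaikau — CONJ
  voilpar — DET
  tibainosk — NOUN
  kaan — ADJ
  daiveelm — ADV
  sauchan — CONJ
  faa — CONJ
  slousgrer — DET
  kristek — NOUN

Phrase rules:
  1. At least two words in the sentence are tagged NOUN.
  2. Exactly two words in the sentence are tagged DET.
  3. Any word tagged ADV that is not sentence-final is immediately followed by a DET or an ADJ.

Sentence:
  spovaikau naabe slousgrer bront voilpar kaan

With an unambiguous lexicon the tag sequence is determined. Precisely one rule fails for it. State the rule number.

1

Fixed tagging: CONJ NOUN DET ADJ DET ADJ.
Checking each rule: R1 ✗, R2 ✓, R3 ✓.
Only rule 1 fails.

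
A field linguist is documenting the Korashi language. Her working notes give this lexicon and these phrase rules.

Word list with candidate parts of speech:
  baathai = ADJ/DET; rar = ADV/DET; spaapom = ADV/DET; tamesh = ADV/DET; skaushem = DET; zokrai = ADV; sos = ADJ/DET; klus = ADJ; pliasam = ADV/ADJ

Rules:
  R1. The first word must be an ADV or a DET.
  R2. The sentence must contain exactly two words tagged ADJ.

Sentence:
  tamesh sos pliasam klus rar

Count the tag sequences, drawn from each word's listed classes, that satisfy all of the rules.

8

Candidates per position — 1:tamesh {ADV,DET}; 2:sos {ADJ,DET}; 3:pliasam {ADV,ADJ}; 4:klus {ADJ}; 5:rar {ADV,DET}.
There are 16 candidate sequences in total.
Checking each against the rules leaves 8 sequences.
Count = 8.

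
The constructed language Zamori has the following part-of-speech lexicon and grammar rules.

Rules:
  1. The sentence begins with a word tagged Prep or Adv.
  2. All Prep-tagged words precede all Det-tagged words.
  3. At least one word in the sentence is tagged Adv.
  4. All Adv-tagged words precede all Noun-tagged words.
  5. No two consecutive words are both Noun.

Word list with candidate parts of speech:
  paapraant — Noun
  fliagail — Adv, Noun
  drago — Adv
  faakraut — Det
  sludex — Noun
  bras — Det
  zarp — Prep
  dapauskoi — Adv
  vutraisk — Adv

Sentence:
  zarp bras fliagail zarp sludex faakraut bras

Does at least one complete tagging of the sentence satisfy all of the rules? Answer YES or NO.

Candidates per position — 1:zarp {Prep}; 2:bras {Det}; 3:fliagail {Adv,Noun}; 4:zarp {Prep}; 5:sludex {Noun}; 6:faakraut {Det}; 7:bras {Det}.
Rule 2 cannot be satisfied by any choice of tags from the lexicon.
So there is no consistent tagging.

NO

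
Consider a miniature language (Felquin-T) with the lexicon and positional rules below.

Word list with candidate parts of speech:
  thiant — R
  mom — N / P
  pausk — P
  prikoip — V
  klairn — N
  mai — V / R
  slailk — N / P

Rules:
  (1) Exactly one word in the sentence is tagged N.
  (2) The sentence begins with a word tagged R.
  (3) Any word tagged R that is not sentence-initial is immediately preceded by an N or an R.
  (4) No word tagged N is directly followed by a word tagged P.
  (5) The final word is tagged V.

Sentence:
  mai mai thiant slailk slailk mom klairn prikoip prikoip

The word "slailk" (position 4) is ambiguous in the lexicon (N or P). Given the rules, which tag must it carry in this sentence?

Candidates per position — 1:mai {V,R}; 2:mai {V,R}; 3:thiant {R}; 4:slailk {N,P}; 5:slailk {N,P}; 6:mom {N,P}; 7:klairn {N}; 8:prikoip {V}; 9:prikoip {V}.
At position 1, choosing V makes rule 2 impossible to satisfy; hence R.
At position 2, choosing V makes rule 3 impossible to satisfy; hence R.
At position 4, choosing N makes rule 1 impossible to satisfy; hence P.
At position 5, choosing N makes rule 1 impossible to satisfy; hence P.
At position 6, choosing N makes rule 1 impossible to satisfy; hence P.
So the tagging must be: R R R P P P N V V.
Check: rule 1 holds; rule 2 holds; rule 3 holds; rule 4 holds; rule 5 holds.

P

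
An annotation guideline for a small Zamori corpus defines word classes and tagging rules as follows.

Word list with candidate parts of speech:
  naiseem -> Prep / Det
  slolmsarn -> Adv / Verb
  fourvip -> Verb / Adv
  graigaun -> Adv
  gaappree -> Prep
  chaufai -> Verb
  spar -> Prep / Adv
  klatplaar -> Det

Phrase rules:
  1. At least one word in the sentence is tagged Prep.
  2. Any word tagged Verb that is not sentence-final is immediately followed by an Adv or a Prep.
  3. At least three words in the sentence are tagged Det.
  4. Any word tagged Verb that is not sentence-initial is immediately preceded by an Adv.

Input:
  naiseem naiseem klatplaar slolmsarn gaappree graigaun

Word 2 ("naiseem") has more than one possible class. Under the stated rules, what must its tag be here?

Candidates per position — 1:naiseem {Prep,Det}; 2:naiseem {Prep,Det}; 3:klatplaar {Det}; 4:slolmsarn {Adv,Verb}; 5:gaappree {Prep}; 6:graigaun {Adv}.
Position 1: tagging it Prep would leave rule 3 unsatisfiable, so it must be Det.
Position 2: tagging it Prep would leave rule 3 unsatisfiable, so it must be Det.
Position 4: tagging it Verb would leave rule 4 unsatisfiable, so it must be Adv.
The only consistent sequence is: Det Det Det Adv Prep Adv.
Verifying each rule — rule 1 holds; rule 2 holds; rule 3 holds; rule 4 holds.

Det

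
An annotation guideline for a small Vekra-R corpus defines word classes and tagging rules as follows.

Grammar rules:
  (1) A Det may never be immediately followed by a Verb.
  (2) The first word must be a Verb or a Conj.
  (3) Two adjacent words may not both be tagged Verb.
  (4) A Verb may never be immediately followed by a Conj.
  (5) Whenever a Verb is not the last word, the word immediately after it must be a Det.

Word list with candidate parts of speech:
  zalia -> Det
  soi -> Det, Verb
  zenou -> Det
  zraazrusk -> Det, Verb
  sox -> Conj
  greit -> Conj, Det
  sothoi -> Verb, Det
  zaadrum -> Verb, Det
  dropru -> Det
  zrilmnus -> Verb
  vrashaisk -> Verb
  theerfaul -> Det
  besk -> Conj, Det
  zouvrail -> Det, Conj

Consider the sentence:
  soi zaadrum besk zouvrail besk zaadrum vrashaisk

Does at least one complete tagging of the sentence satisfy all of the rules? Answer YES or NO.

Candidates per position — 1:soi {Det,Verb}; 2:zaadrum {Verb,Det}; 3:besk {Conj,Det}; 4:zouvrail {Det,Conj}; 5:besk {Conj,Det}; 6:zaadrum {Verb,Det}; 7:vrashaisk {Verb}.
Every candidate sequence violates at least one rule; no consistent tagging exists.

NO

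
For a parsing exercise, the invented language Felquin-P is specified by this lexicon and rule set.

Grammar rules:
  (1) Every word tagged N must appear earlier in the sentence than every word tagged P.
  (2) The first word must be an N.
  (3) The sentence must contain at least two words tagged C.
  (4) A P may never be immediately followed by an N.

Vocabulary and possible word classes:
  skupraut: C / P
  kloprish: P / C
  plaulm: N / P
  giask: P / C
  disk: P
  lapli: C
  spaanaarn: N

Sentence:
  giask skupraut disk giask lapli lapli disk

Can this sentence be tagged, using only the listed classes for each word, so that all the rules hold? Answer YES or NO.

Candidates per position — 1:giask {P,C}; 2:skupraut {C,P}; 3:disk {P}; 4:giask {P,C}; 5:lapli {C}; 6:lapli {C}; 7:disk {P}.
Rule 2 cannot be satisfied by any choice of tags from the lexicon.
So there is no consistent tagging.

NO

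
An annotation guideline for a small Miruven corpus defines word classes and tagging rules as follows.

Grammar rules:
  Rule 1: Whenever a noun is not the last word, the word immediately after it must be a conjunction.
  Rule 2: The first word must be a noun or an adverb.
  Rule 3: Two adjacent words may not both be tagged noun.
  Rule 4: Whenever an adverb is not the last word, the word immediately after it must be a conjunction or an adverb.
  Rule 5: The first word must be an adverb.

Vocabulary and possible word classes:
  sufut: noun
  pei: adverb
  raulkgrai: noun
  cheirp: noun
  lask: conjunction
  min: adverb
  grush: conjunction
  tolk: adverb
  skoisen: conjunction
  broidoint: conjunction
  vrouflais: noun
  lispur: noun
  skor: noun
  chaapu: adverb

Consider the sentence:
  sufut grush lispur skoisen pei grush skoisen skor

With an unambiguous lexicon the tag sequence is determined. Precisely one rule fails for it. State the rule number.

Fixed tagging: noun conjunction noun conjunction adverb conjunction conjunction noun.
Rule check: R1 pass, R2 pass, R3 pass, R4 pass, R5 fail.
Only rule 5 fails.

5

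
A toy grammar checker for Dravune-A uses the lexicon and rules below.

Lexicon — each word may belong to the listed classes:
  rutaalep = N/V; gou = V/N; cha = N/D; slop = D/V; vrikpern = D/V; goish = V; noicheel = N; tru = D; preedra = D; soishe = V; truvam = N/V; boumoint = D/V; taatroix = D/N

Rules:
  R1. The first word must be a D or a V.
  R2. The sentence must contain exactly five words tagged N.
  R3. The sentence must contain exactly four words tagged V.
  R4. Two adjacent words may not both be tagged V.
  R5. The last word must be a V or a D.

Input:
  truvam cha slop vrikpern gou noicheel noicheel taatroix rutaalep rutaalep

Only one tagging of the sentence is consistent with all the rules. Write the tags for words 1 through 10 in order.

Candidates per position — 1:truvam {N,V}; 2:cha {N,D}; 3:slop {D,V}; 4:vrikpern {D,V}; 5:gou {V,N}; 6:noicheel {N}; 7:noicheel {N}; 8:taatroix {D,N}; 9:rutaalep {N,V}; 10:rutaalep {N,V}.
Word 1 cannot be N — rule 1 would then fail for every completion. It is V.
Word 10 cannot be N — rule 5 would then fail for every completion. It is V.
Word 9 cannot be V — rule 4 would then fail for every completion. It is N.
The remaining ambiguous positions (2, 3, 4, 5, 8) are resolved jointly — only one combination satisfies every rule.
The unique satisfying tagging is: V N V D V N N N N V.
Rule-by-rule: rule 1 ✓; rule 2 ✓; rule 3 ✓; rule 4 ✓; rule 5 ✓.

V N V D V N N N N V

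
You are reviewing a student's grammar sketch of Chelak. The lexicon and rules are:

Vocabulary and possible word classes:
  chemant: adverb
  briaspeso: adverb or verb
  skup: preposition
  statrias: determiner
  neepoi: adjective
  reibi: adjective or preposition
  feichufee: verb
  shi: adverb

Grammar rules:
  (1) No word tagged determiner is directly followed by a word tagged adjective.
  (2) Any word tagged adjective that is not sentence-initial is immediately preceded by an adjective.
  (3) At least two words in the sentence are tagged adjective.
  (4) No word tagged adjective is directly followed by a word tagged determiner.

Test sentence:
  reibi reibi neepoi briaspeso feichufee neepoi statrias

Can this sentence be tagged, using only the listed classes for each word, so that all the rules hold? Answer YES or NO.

NO

Candidates per position — 1:reibi {adjective,preposition}; 2:reibi {adjective,preposition}; 3:neepoi {adjective}; 4:briaspeso {adverb,verb}; 5:feichufee {verb}; 6:neepoi {adjective}; 7:statrias {determiner}.
Rule 2 cannot be satisfied by any choice of tags from the lexicon.
So there is no consistent tagging.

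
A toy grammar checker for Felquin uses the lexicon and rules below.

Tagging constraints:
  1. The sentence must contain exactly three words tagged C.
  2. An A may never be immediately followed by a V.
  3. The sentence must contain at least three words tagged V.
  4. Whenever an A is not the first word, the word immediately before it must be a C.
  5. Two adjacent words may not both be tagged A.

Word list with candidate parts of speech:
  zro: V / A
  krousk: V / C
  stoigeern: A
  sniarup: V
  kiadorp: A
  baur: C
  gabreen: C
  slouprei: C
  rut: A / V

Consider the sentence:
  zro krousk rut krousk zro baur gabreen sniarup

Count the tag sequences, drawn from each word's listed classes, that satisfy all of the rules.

4

Candidates per position — 1:zro {V,A}; 2:krousk {V,C}; 3:rut {A,V}; 4:krousk {V,C}; 5:zro {V,A}; 6:baur {C}; 7:gabreen {C}; 8:sniarup {V}.
There are 32 candidate sequences in total.
The sequences that satisfy every rule: V V V C V C C V; V V V C A C C V; V C V V V C C V; A C V V V C C V.
Count = 4.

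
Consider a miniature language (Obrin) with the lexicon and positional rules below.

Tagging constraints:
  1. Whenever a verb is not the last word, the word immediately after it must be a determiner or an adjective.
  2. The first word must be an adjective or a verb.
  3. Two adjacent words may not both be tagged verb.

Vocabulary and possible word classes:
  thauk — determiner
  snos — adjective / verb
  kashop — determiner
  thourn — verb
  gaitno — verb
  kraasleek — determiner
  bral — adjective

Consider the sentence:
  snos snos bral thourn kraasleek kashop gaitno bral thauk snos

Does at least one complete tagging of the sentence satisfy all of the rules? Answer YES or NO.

YES

Candidates per position — 1:snos {adjective,verb}; 2:snos {adjective,verb}; 3:bral {adjective}; 4:thourn {verb}; 5:kraasleek {determiner}; 6:kashop {determiner}; 7:gaitno {verb}; 8:bral {adjective}; 9:thauk {determiner}; 10:snos {adjective,verb}.
One satisfying assignment: adjective verb adjective verb determiner determiner verb adjective determiner verb.
Rule-by-rule: rule 1 ok; rule 2 ok; rule 3 ok.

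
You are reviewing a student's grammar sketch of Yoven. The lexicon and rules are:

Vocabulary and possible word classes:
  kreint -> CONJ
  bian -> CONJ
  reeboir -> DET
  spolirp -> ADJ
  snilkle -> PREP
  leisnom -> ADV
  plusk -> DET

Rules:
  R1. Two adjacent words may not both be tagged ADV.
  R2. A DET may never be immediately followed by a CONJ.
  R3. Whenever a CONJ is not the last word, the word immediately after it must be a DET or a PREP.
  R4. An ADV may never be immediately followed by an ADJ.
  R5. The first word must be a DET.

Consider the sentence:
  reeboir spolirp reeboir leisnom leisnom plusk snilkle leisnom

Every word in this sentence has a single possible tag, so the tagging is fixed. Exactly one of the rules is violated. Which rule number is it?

Fixed tagging: DET ADJ DET ADV ADV DET PREP ADV.
Applying the rules: R1 ✗, R2 ✓, R3 ✓, R4 ✓, R5 ✓.
Only rule 1 fails.

1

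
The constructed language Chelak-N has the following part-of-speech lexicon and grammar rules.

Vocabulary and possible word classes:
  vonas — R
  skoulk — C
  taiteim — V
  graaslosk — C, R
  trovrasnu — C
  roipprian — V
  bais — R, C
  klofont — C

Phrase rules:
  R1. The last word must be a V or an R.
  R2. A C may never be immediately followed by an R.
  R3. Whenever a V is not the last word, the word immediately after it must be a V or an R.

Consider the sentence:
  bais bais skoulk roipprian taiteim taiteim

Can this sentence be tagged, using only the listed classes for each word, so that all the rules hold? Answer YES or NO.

YES

Candidates per position — 1:bais {R,C}; 2:bais {R,C}; 3:skoulk {C}; 4:roipprian {V}; 5:taiteim {V}; 6:taiteim {V}.
One satisfying assignment: R C C V V V.
Check: rule 1 holds; rule 2 holds; rule 3 holds.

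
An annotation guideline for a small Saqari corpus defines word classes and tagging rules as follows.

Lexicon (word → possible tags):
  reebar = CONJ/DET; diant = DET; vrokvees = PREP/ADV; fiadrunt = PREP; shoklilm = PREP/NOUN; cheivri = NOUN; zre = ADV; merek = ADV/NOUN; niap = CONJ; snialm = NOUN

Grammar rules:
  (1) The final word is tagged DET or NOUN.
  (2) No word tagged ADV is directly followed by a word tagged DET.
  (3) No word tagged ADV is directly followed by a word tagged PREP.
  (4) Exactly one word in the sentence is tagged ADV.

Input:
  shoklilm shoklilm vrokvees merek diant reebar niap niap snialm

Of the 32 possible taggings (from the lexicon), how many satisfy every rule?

8

Candidates per position — 1:shoklilm {PREP,NOUN}; 2:shoklilm {PREP,NOUN}; 3:vrokvees {PREP,ADV}; 4:merek {ADV,NOUN}; 5:diant {DET}; 6:reebar {CONJ,DET}; 7:niap {CONJ}; 8:niap {CONJ}; 9:snialm {NOUN}.
There are 32 candidate sequences in total.
Checking each against the rules leaves 8 sequences.
Count = 8.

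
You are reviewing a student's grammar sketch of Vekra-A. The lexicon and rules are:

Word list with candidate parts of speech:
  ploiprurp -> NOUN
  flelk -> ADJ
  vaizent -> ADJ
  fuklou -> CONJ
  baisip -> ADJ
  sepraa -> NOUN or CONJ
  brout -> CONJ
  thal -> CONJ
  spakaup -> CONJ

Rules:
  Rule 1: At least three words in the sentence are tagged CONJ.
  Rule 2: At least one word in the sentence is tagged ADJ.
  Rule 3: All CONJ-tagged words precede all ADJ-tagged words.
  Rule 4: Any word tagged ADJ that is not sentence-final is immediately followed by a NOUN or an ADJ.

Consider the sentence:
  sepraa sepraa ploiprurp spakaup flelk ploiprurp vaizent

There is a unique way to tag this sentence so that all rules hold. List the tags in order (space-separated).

Candidates per position — 1:sepraa {NOUN,CONJ}; 2:sepraa {NOUN,CONJ}; 3:ploiprurp {NOUN}; 4:spakaup {CONJ}; 5:flelk {ADJ}; 6:ploiprurp {NOUN}; 7:vaizent {ADJ}.
Word 1 cannot be NOUN — rule 1 would then fail for every completion. It is CONJ.
Word 2 cannot be NOUN — rule 1 would then fail for every completion. It is CONJ.
So the tagging must be: CONJ CONJ NOUN CONJ ADJ NOUN ADJ.
Rule-by-rule: rule 1 ok; rule 2 ok; rule 3 ok; rule 4 ok.

CONJ CONJ NOUN CONJ ADJ NOUN ADJ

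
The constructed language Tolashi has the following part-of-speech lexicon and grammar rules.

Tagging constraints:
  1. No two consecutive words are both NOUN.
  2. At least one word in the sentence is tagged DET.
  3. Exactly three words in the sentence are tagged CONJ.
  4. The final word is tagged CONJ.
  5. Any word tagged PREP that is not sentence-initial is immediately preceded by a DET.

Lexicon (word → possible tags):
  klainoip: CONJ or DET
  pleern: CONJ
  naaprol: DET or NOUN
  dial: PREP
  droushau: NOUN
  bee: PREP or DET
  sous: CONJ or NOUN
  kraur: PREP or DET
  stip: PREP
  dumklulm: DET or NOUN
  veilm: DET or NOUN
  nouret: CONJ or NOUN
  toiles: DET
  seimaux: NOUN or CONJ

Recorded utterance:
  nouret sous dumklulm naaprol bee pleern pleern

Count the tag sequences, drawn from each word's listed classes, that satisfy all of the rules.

8

Candidates per position — 1:nouret {CONJ,NOUN}; 2:sous {CONJ,NOUN}; 3:dumklulm {DET,NOUN}; 4:naaprol {DET,NOUN}; 5:bee {PREP,DET}; 6:pleern {CONJ}; 7:pleern {CONJ}.
There are 32 candidate sequences in total.
Checking each against the rules leaves 8 sequences.
Count = 8.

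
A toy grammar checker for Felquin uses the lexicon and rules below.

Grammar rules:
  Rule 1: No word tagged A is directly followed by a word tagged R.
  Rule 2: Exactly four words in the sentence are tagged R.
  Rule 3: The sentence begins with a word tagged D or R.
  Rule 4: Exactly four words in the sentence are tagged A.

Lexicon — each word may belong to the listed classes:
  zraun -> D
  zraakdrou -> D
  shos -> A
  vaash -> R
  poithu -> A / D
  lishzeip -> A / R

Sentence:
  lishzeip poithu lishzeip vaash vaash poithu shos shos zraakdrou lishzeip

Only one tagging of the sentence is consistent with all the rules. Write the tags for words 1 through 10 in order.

R D R R R A A A D A

Candidates per position — 1:lishzeip {A,R}; 2:poithu {A,D}; 3:lishzeip {A,R}; 4:vaash {R}; 5:vaash {R}; 6:poithu {A,D}; 7:shos {A}; 8:shos {A}; 9:zraakdrou {D}; 10:lishzeip {A,R}.
Position 1: tagging it A would leave rule 3 unsatisfiable, so it must be R.
Position 2: tagging it A would leave rule 1 unsatisfiable, so it must be D.
Position 3: tagging it A would leave rule 1 unsatisfiable, so it must be R.
Position 6: tagging it D would leave rule 4 unsatisfiable, so it must be A.
Position 10: tagging it R would leave rule 2 unsatisfiable, so it must be A.
That leaves exactly one tagging: R D R R R A A A D A.
Checking: rule 1 ok; rule 2 ok; rule 3 ok; rule 4 ok.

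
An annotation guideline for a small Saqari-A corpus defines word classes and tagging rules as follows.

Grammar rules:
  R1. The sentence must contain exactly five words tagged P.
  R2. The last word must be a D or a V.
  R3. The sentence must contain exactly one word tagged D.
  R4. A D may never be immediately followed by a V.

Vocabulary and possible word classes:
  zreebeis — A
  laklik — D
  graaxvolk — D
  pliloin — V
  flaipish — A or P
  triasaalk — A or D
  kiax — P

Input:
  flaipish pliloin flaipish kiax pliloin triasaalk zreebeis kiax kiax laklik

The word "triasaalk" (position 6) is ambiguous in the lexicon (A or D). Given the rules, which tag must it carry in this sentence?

Candidates per position — 1:flaipish {A,P}; 2:pliloin {V}; 3:flaipish {A,P}; 4:kiax {P}; 5:pliloin {V}; 6:triasaalk {A,D}; 7:zreebeis {A}; 8:kiax {P}; 9:kiax {P}; 10:laklik {D}.
Word 1 cannot be A — rule 1 would then fail for every completion. It is P.
Word 3 cannot be A — rule 1 would then fail for every completion. It is P.
Word 6 cannot be D — rule 3 would then fail for every completion. It is A.
That leaves exactly one tagging: P V P P V A A P P D.
Checking: rule 1 holds; rule 2 holds; rule 3 holds; rule 4 holds.

A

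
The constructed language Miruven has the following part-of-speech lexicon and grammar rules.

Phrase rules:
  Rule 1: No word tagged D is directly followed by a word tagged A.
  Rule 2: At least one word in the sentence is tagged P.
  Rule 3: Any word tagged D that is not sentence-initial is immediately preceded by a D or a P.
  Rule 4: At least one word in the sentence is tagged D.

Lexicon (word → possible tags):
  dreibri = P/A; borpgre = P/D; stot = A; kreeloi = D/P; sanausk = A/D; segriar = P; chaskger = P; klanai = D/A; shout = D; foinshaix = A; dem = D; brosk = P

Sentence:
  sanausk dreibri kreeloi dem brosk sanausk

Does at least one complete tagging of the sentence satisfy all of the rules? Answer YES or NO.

Candidates per position — 1:sanausk {A,D}; 2:dreibri {P,A}; 3:kreeloi {D,P}; 4:dem {D}; 5:brosk {P}; 6:sanausk {A,D}.
One satisfying assignment: D P D D P D.
Checking: rule 1 satisfied; rule 2 satisfied; rule 3 satisfied; rule 4 satisfied.

YES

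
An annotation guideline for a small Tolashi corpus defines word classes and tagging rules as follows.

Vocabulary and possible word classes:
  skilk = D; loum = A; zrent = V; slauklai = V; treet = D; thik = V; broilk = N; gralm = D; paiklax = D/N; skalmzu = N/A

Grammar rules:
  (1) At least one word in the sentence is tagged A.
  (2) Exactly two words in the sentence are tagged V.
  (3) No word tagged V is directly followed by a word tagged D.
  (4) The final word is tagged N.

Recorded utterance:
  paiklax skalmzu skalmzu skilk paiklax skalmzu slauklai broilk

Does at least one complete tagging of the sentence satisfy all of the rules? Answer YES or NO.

NO

Candidates per position — 1:paiklax {D,N}; 2:skalmzu {N,A}; 3:skalmzu {N,A}; 4:skilk {D}; 5:paiklax {D,N}; 6:skalmzu {N,A}; 7:slauklai {V}; 8:broilk {N}.
Rule 2 cannot be satisfied by any choice of tags from the lexicon.
So there is no consistent tagging.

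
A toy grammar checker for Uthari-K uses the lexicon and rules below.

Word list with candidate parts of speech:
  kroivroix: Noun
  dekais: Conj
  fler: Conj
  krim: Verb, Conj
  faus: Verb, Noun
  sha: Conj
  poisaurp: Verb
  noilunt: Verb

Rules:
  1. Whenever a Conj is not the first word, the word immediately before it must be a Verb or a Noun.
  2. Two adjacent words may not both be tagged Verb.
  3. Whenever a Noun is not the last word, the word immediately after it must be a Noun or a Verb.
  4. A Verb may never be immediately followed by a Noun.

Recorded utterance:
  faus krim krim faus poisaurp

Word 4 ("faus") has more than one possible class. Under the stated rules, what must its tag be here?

Noun

Candidates per position — 1:faus {Verb,Noun}; 2:krim {Verb,Conj}; 3:krim {Verb,Conj}; 4:faus {Verb,Noun}; 5:poisaurp {Verb}.
If word 4 were Verb, no tagging could satisfy rule 2; so word 4 is Noun.
If word 3 were Verb, no tagging could satisfy rule 4; so word 3 is Conj.
If word 2 were Conj, no tagging could satisfy rule 1; so word 2 is Verb.
If word 1 were Verb, no tagging could satisfy rule 2; so word 1 is Noun.
The unique satisfying tagging is: Noun Verb Conj Noun Verb.
Verifying each rule — rule 1 holds; rule 2 holds; rule 3 holds; rule 4 holds.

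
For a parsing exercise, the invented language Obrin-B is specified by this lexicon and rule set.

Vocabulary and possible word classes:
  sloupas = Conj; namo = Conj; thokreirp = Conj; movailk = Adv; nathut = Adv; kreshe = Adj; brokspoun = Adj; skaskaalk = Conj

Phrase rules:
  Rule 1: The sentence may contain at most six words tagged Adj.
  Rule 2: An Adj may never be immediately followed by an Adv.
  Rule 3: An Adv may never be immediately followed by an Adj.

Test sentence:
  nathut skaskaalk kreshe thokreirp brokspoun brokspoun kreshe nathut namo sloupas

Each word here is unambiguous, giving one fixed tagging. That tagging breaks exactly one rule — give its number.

Fixed tagging: Adv Conj Adj Conj Adj Adj Adj Adv Conj Conj.
Rule check: R1 ✓, R2 ✗, R3 ✓.
Only rule 2 fails.

2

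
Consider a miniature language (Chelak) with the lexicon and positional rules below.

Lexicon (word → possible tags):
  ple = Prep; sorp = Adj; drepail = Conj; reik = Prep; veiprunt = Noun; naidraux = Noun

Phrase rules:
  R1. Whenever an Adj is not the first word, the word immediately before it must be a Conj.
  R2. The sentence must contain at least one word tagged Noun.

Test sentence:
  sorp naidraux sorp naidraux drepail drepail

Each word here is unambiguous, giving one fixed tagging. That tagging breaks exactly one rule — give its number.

Fixed tagging: Adj Noun Adj Noun Conj Conj.
Rule check: R1 ✗, R2 ✓.
Only rule 1 fails.

1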